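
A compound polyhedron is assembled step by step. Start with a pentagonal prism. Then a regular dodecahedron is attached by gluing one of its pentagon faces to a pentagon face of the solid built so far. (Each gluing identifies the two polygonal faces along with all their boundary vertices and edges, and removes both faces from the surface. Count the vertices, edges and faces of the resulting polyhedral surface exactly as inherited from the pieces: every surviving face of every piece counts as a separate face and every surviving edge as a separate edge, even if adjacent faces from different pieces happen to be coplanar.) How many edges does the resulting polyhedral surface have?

A pentagonal prism: V=10, E=15, F=7.
Attach a regular dodecahedron (V=20, E=30, F=12) along a 5-gon: merge 5 vertices and 5 edges, delete both glued faces → V=25, E=40, F=17.
Check: V − E + F = 25 − 40 + 17 = 2.

40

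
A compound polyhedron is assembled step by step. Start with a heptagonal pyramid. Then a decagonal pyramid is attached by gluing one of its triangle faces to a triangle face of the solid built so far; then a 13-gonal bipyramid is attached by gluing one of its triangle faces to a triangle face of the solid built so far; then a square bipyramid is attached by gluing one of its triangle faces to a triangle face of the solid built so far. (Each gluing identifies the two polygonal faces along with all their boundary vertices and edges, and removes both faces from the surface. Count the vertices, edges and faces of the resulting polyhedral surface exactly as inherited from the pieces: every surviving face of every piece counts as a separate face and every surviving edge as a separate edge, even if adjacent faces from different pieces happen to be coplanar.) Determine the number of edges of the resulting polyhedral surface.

76

A heptagonal pyramid: V=8, E=14, F=8.
Attach a decagonal pyramid (V=11, E=20, F=11) along a 3-gon: merge 3 vertices and 3 edges, delete both glued faces → V=16, E=31, F=17.
Attach a 13-gonal bipyramid (V=15, E=39, F=26) along a 3-gon: merge 3 vertices and 3 edges, delete both glued faces → V=28, E=67, F=41.
Attach a square bipyramid (V=6, E=12, F=8) along a 3-gon: merge 3 vertices and 3 edges, delete both glued faces → V=31, E=76, F=47.
Check: V − E + F = 31 − 76 + 47 = 2.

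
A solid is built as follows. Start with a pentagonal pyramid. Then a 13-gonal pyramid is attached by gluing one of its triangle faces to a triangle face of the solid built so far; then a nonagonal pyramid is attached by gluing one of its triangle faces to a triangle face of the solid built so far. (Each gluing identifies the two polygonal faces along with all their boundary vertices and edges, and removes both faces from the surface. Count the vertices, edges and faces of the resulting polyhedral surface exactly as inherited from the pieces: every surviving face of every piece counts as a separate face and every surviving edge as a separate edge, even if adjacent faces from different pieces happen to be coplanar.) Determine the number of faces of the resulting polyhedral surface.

26

A pentagonal pyramid: V=6, E=10, F=6.
Attach a 13-gonal pyramid (V=14, E=26, F=14) along a 3-gon: merge 3 vertices and 3 edges, delete both glued faces → V=17, E=33, F=18.
Attach a nonagonal pyramid (V=10, E=18, F=10) along a 3-gon: merge 3 vertices and 3 edges, delete both glued faces → V=24, E=48, F=26.
Check: V − E + F = 24 − 48 + 26 = 2.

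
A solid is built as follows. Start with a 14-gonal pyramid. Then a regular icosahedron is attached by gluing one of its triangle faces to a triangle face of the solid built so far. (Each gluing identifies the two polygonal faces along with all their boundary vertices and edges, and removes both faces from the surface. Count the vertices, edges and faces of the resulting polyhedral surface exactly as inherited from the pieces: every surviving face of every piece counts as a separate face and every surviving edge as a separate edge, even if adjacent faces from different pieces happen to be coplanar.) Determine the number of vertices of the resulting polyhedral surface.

A 14-gonal pyramid: V=15, E=28, F=15.
Attach a regular icosahedron (V=12, E=30, F=20) along a 3-gon: merge 3 vertices and 3 edges, delete both glued faces → V=24, E=55, F=33.
Check: V − E + F = 24 − 55 + 33 = 2.

24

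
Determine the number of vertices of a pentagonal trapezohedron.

12

The n-trapezohedron (dual of the n-antiprism) has V = 2·5 + 2 = 12, E = 4·5 = 20, F = 2·5 = 10.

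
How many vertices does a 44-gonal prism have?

88

A prism on an n-gon has two n-gon bases and n rectangular sides: V = 2·44 = 88, E = 3·44 = 132, F = 44 + 2 = 46.
Check: V − E + F = 88 − 132 + 46 = 2.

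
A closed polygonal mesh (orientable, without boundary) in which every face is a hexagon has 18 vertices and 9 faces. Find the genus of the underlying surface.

Every face is a hexagon, so 2E = 6·9 = 54, giving E = 27.
χ = V − E + F = 18 − 27 + 9 = 0.
For a closed orientable surface χ = 2 − 2g, so g = (2 − (0))/2 = 1.

1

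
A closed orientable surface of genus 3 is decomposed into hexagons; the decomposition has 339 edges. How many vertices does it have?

χ = 2 − 2·3 = -4, and every face is a hexagon so 6F = 2E.
F = 2E/6 = 113. Then V = -4 + E − F = -4 + 339 − 113 = 222.

222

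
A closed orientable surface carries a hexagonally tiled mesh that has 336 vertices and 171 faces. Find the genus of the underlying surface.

4

Every face is a hexagon, so 2E = 6·171 = 1026, giving E = 513.
χ = V − E + F = 336 − 513 + 171 = -6.
For a closed orientable surface χ = 2 − 2g, so g = (2 − (-6))/2 = 4.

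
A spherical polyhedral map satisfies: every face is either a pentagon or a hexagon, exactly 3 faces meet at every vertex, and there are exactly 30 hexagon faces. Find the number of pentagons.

12

Let x be the number of pentagons; then F = 30 + x.
Edge–face incidences: 2E = 6·30 + 5·x = 180 + 5x.
Every vertex has degree 3, so 3V = 2E.
Euler: V − E + F = 2 ⇒ (2E)/3 − E + (30 + x) = 2.
Multiply by 6: 2·(2E) − 3·(2E) + 6·(30 + x) = 12, i.e. 180 + 6x − (180 + 5x) = 12.
Collecting terms: x = 12.
Then 2E = 180 + 5·12 = 240, so E = 120, V = 2E/3 = 80, F = 30 + 12 = 42.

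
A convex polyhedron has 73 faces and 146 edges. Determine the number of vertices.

75

Here V − E + F = 2.
V = 2 + E − F = 2 + 146 − 73 = 75.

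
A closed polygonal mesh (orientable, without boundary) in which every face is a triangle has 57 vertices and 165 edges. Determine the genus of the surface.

0

Every face is a triangle and each edge borders two faces, so 3F = 2·165, giving F = 110.
χ = V − E + F = 57 − 165 + 110 = 2.
For a closed orientable surface χ = 2 − 2g, so g = (2 − (2))/2 = 0.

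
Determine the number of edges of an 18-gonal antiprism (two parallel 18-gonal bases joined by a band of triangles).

An antiprism on an n-gon has two n-gon caps and 2n triangles: V = 2·18 = 36, E = 4·18 = 72, F = 2·18 + 2 = 38.
Check: V − E + F = 36 − 72 + 38 = 2.

72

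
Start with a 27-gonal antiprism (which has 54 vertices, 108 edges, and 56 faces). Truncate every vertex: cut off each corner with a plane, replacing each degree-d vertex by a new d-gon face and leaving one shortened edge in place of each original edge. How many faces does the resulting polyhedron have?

110

Truncation replaces each original edge-end by a new vertex, so V′ = 2E = 216.
Each original edge survives, and each old vertex of degree d contributes d new edges; summing degrees gives Σd = 2E, so E′ = E + 2E = 3E = 324.
Each original face survives and each original vertex becomes one new face: F′ = F + V = 110.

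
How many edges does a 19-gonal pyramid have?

38

A pyramid on an n-gon base has one n-gon and n triangles: V = 19 + 1 = 20, E = 2·19 = 38, F = 19 + 1 = 20.
Check: V − E + F = 20 − 38 + 20 = 2.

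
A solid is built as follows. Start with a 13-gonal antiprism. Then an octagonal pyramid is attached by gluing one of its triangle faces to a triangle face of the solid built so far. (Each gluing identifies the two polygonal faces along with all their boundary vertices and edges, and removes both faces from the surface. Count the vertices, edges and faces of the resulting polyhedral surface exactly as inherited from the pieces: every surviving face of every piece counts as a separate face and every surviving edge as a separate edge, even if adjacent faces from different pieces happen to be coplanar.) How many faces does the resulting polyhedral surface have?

35

A 13-gonal antiprism: V=26, E=52, F=28.
Attach an octagonal pyramid (V=9, E=16, F=9) along a 3-gon: merge 3 vertices and 3 edges, delete both glued faces → V=32, E=65, F=35.
Check: V − E + F = 32 − 65 + 35 = 2.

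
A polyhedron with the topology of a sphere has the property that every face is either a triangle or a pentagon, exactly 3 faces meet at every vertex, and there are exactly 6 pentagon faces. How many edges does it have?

Let x be the number of triangles; then F = 6 + x.
Edge–face incidences: 2E = 5·6 + 3·x = 30 + 3x.
Every vertex has degree 3, so 3V = 2E.
Euler: V − E + F = 2 ⇒ (2E)/3 − E + (6 + x) = 2.
Multiply by 6: 2·(2E) − 3·(2E) + 6·(6 + x) = 12, i.e. 36 + 6x − (30 + 3x) = 12.
Collecting terms: 3x + 6 = 12, so 3x = 6, so x = 2.
Then 2E = 30 + 3·2 = 36, so E = 18, V = 2E/3 = 12, F = 6 + 2 = 8.

18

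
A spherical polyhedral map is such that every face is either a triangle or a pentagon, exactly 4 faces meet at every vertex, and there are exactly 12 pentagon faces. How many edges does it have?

60

Let x be the number of triangles; then F = 12 + x.
Edge–face incidences: 2E = 5·12 + 3·x = 60 + 3x.
Every vertex has degree 4, so 4V = 2E.
Euler: V − E + F = 2 ⇒ (2E)/4 − E + (12 + x) = 2.
Multiply by 8: 2·(2E) − 4·(2E) + 8·(12 + x) = 16, i.e. 96 + 8x − 2·(60 + 3x) = 16.
Collecting terms: 2x − 24 = 16, so 2x = 40, so x = 20.
Then 2E = 60 + 3·20 = 120, so E = 60, V = 2E/4 = 30, F = 12 + 20 = 32.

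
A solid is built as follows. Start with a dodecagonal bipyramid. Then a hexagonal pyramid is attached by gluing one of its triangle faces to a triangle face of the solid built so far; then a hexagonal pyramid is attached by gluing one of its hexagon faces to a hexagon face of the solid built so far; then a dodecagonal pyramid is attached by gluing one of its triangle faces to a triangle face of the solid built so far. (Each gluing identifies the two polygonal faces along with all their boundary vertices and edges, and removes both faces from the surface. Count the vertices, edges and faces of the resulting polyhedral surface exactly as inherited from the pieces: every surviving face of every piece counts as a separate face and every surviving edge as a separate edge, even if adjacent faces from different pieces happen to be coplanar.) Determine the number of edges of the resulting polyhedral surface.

72

A dodecagonal bipyramid: V=14, E=36, F=24.
Attach a hexagonal pyramid (V=7, E=12, F=7) along a 3-gon: merge 3 vertices and 3 edges, delete both glued faces → V=18, E=45, F=29.
Attach a hexagonal pyramid (V=7, E=12, F=7) along a 6-gon: merge 6 vertices and 6 edges, delete both glued faces → V=19, E=51, F=34.
Attach a dodecagonal pyramid (V=13, E=24, F=13) along a 3-gon: merge 3 vertices and 3 edges, delete both glued faces → V=29, E=72, F=45.
Check: V − E + F = 29 − 72 + 45 = 2.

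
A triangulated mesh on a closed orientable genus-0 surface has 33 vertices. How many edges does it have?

93

χ = 2 − 2·0 = 2, and every face is a triangle so 3F = 2E.
V − E + F = 2 with E = 3F/2 gives 33 − (3/2 − 1)·F = 2, so F = 62 and E = 93.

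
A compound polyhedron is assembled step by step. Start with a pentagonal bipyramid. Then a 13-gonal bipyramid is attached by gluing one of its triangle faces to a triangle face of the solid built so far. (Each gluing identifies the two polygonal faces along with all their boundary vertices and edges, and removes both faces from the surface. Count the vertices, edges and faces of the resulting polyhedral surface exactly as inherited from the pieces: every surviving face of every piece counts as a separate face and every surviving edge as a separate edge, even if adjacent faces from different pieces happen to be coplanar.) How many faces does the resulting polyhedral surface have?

A pentagonal bipyramid: V=7, E=15, F=10.
Attach a 13-gonal bipyramid (V=15, E=39, F=26) along a 3-gon: merge 3 vertices and 3 edges, delete both glued faces → V=19, E=51, F=34.
Check: V − E + F = 19 − 51 + 34 = 2.

34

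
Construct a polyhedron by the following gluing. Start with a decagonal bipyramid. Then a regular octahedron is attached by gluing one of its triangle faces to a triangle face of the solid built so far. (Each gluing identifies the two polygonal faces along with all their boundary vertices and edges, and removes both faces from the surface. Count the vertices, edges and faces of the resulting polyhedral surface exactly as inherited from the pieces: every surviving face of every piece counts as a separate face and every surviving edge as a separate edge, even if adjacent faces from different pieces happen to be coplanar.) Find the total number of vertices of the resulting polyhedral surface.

A decagonal bipyramid: V=12, E=30, F=20.
Attach a regular octahedron (V=6, E=12, F=8) along a 3-gon: merge 3 vertices and 3 edges, delete both glued faces → V=15, E=39, F=26.
Check: V − E + F = 15 − 39 + 26 = 2.

15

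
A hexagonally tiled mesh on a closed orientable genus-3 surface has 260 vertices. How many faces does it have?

χ = 2 − 2·3 = -4, and every face is a hexagon so 6F = 2E.
V − E + F = -4 with E = 6F/2 gives 260 − (6/2 − 1)·F = -4, so F = 132 and E = 396.

132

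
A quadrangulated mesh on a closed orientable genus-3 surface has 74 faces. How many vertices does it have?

χ = 2 − 2·3 = -4, and every face is a square so 4F = 2E.
E = 4·74/2 = 148. Then V = -4 + E − F = -4 + 148 − 74 = 70.

70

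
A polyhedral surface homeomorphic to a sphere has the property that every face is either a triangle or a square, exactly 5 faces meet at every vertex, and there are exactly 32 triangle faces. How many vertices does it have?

Let x be the number of squares; then F = 32 + x.
Edge–face incidences: 2E = 3·32 + 4·x = 96 + 4x.
Every vertex has degree 5, so 5V = 2E.
Euler: V − E + F = 2 ⇒ (2E)/5 − E + (32 + x) = 2.
Multiply by 10: 2·(2E) − 5·(2E) + 10·(32 + x) = 20, i.e. 320 + 10x − 3·(96 + 4x) = 20.
Collecting terms: −2x + 32 = 20, so −2x = −12, so x = 6.
Then 2E = 96 + 4·6 = 120, so E = 60, V = 2E/5 = 24, F = 32 + 6 = 38.

24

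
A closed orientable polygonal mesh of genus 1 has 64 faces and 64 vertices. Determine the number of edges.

128

For a closed orientable surface of genus 1, χ = 2 − 2·1 = 0.
E = V + F − (0) = 64 + 64 − (0) = 128.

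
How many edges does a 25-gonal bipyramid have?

75

A bipyramid over an n-gon has 2n triangular faces and n + 2 vertices: V = 25 + 2 = 27, E = 3·25 = 75, F = 2·25 = 50.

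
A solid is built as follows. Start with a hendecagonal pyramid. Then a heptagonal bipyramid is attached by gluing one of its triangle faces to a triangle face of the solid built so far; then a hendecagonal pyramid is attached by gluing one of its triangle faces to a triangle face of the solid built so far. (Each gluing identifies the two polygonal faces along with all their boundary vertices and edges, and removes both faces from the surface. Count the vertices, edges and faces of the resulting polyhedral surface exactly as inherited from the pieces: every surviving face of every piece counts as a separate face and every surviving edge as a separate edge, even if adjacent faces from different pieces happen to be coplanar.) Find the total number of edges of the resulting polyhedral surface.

59

A hendecagonal pyramid: V=12, E=22, F=12.
Attach a heptagonal bipyramid (V=9, E=21, F=14) along a 3-gon: merge 3 vertices and 3 edges, delete both glued faces → V=18, E=40, F=24.
Attach a hendecagonal pyramid (V=12, E=22, F=12) along a 3-gon: merge 3 vertices and 3 edges, delete both glued faces → V=27, E=59, F=34.
Check: V − E + F = 27 − 59 + 34 = 2.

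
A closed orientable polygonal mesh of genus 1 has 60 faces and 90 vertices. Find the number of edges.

150

For a closed orientable surface of genus 1, χ = 2 − 2·1 = 0.
E = V + F − (0) = 90 + 60 − (0) = 150.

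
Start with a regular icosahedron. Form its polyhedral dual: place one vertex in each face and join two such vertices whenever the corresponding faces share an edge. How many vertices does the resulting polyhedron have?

The base solid has V = 12, E = 30, F = 20.
The dual swaps V and F and preserves E: V′ = F = 20, E′ = E = 30, F′ = V = 12.

20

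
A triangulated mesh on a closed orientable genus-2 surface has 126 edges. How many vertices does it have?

χ = 2 − 2·2 = -2, and every face is a triangle so 3F = 2E.
F = 2E/3 = 84. Then V = -2 + E − F = -2 + 126 − 84 = 40.

40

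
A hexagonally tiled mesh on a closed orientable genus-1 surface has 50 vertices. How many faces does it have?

χ = 2 − 2·1 = 0, and every face is a hexagon so 6F = 2E.
V − E + F = 0 with E = 6F/2 gives 50 − (6/2 − 1)·F = 0, so F = 25 and E = 75.

25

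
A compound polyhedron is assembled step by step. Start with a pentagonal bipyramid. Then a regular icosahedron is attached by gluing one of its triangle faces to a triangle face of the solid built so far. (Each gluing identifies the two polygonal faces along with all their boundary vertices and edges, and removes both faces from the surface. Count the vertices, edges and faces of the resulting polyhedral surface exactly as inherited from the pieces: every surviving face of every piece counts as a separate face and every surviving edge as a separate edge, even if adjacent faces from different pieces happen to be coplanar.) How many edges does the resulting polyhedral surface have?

42

A pentagonal bipyramid: V=7, E=15, F=10.
Attach a regular icosahedron (V=12, E=30, F=20) along a 3-gon: merge 3 vertices and 3 edges, delete both glued faces → V=16, E=42, F=28.
Check: V − E + F = 16 − 42 + 28 = 2.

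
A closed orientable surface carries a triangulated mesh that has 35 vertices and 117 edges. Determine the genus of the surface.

Every face is a triangle and each edge borders two faces, so 3F = 2·117, giving F = 78.
χ = V − E + F = 35 − 117 + 78 = -4.
For a closed orientable surface χ = 2 − 2g, so g = (2 − (-4))/2 = 3.

3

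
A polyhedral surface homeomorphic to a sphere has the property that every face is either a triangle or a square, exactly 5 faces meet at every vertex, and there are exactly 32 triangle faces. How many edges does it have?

60

Let x be the number of squares; then F = 32 + x.
Edge–face incidences: 2E = 3·32 + 4·x = 96 + 4x.
Every vertex has degree 5, so 5V = 2E.
Euler: V − E + F = 2 ⇒ (2E)/5 − E + (32 + x) = 2.
Multiply by 10: 2·(2E) − 5·(2E) + 10·(32 + x) = 20, i.e. 320 + 10x − 3·(96 + 4x) = 20.
Collecting terms: −2x + 32 = 20, so −2x = −12, so x = 6.
Then 2E = 96 + 4·6 = 120, so E = 60, V = 2E/5 = 24, F = 32 + 6 = 38.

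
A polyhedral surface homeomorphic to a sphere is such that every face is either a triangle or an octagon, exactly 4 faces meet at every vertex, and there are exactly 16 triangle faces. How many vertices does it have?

16

Let x be the number of octagons; then F = 16 + x.
Edge–face incidences: 2E = 3·16 + 8·x = 48 + 8x.
Every vertex has degree 4, so 4V = 2E.
Euler: V − E + F = 2 ⇒ (2E)/4 − E + (16 + x) = 2.
Multiply by 8: 2·(2E) − 4·(2E) + 8·(16 + x) = 16, i.e. 128 + 8x − 2·(48 + 8x) = 16.
Collecting terms: −8x + 32 = 16, so −8x = −16, so x = 2.
Then 2E = 48 + 8·2 = 64, so E = 32, V = 2E/4 = 16, F = 16 + 2 = 18.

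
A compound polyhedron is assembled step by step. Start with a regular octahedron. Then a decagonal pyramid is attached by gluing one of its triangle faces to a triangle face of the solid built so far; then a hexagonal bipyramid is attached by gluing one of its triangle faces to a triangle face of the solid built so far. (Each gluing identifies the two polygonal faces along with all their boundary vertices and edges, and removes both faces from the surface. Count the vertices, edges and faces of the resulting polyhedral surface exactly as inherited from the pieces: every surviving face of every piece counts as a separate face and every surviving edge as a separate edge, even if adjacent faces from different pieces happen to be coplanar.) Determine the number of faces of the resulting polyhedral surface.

A regular octahedron: V=6, E=12, F=8.
Attach a decagonal pyramid (V=11, E=20, F=11) along a 3-gon: merge 3 vertices and 3 edges, delete both glued faces → V=14, E=29, F=17.
Attach a hexagonal bipyramid (V=8, E=18, F=12) along a 3-gon: merge 3 vertices and 3 edges, delete both glued faces → V=19, E=44, F=27.
Check: V − E + F = 19 − 44 + 27 = 2.

27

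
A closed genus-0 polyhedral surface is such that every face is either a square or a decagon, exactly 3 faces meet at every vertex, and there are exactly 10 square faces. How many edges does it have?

Let x be the number of decagons; then F = 10 + x.
Edge–face incidences: 2E = 4·10 + 10·x = 40 + 10x.
Every vertex has degree 3, so 3V = 2E.
Euler: V − E + F = 2 ⇒ (2E)/3 − E + (10 + x) = 2.
Multiply by 6: 2·(2E) − 3·(2E) + 6·(10 + x) = 12, i.e. 60 + 6x − (40 + 10x) = 12.
Collecting terms: −4x + 20 = 12, so −4x = −8, so x = 2.
Then 2E = 40 + 10·2 = 60, so E = 30, V = 2E/3 = 20, F = 10 + 2 = 12.

30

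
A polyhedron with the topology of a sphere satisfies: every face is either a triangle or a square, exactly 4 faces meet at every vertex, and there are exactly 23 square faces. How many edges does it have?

58

Let x be the number of triangles; then F = 23 + x.
Edge–face incidences: 2E = 4·23 + 3·x = 92 + 3x.
Every vertex has degree 4, so 4V = 2E.
Euler: V − E + F = 2 ⇒ (2E)/4 − E + (23 + x) = 2.
Multiply by 8: 2·(2E) − 4·(2E) + 8·(23 + x) = 16, i.e. 184 + 8x − 2·(92 + 3x) = 16.
Collecting terms: 2x = 16, so x = 8.
Then 2E = 92 + 3·8 = 116, so E = 58, V = 2E/4 = 29, F = 23 + 8 = 31.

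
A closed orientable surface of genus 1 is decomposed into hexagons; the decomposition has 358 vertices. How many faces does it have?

179

χ = 2 − 2·1 = 0, and every face is a hexagon so 6F = 2E.
V − E + F = 0 with E = 6F/2 gives 358 − (6/2 − 1)·F = 0, so F = 179 and E = 537.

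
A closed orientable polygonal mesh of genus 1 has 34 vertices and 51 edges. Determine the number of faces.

17

For a closed orientable surface of genus 1, χ = 2 − 2·1 = 0.
F = 0 − V + E = 0 − 34 + 51 = 17.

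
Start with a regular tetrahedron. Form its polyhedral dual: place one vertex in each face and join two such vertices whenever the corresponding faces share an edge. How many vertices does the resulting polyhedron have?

The base solid has V = 4, E = 6, F = 4.
The dual swaps V and F and preserves E: V′ = F = 4, E′ = E = 6, F′ = V = 4.

4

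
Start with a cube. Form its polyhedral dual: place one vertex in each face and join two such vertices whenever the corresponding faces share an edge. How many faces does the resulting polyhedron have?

The base solid has V = 8, E = 12, F = 6.
The dual swaps V and F and preserves E: V′ = F = 6, E′ = E = 12, F′ = V = 8.

8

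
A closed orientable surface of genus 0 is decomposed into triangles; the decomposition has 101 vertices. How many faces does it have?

198

χ = 2 − 2·0 = 2, and every face is a triangle so 3F = 2E.
V − E + F = 2 with E = 3F/2 gives 101 − (3/2 − 1)·F = 2, so F = 198 and E = 297.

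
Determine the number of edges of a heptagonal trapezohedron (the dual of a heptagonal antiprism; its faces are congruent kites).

28

The n-trapezohedron (dual of the n-antiprism) has V = 2·7 + 2 = 16, E = 4·7 = 28, F = 2·7 = 14.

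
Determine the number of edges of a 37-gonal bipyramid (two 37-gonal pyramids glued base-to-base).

A bipyramid over an n-gon has 2n triangular faces and n + 2 vertices: V = 37 + 2 = 39, E = 3·37 = 111, F = 2·37 = 74.
Check: V − E + F = 39 − 111 + 74 = 2.

111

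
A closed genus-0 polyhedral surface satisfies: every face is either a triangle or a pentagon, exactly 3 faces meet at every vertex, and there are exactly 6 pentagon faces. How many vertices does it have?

12

Let x be the number of triangles; then F = 6 + x.
Edge–face incidences: 2E = 5·6 + 3·x = 30 + 3x.
Every vertex has degree 3, so 3V = 2E.
Euler: V − E + F = 2 ⇒ (2E)/3 − E + (6 + x) = 2.
Multiply by 6: 2·(2E) − 3·(2E) + 6·(6 + x) = 12, i.e. 36 + 6x − (30 + 3x) = 12.
Collecting terms: 3x + 6 = 12, so 3x = 6, so x = 2.
Then 2E = 30 + 3·2 = 36, so E = 18, V = 2E/3 = 12, F = 6 + 2 = 8.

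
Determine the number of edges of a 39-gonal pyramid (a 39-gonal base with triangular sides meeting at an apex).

A pyramid on an n-gon base has one n-gon and n triangles: V = 39 + 1 = 40, E = 2·39 = 78, F = 39 + 1 = 40.
Check: V − E + F = 40 − 78 + 40 = 2.

78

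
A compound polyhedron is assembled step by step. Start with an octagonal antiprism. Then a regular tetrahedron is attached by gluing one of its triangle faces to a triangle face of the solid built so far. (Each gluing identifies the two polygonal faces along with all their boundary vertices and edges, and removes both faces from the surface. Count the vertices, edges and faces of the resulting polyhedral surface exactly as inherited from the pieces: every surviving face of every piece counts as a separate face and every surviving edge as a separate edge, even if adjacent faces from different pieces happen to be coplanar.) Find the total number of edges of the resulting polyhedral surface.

An octagonal antiprism: V=16, E=32, F=18.
Attach a regular tetrahedron (V=4, E=6, F=4) along a 3-gon: merge 3 vertices and 3 edges, delete both glued faces → V=17, E=35, F=20.
Check: V − E + F = 17 − 35 + 20 = 2.

35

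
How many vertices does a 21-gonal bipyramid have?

A bipyramid over an n-gon has 2n triangular faces and n + 2 vertices: V = 21 + 2 = 23, E = 3·21 = 63, F = 2·21 = 42.

23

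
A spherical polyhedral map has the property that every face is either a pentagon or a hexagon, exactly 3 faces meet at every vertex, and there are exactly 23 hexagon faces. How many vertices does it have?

Let x be the number of pentagons; then F = 23 + x.
Edge–face incidences: 2E = 6·23 + 5·x = 138 + 5x.
Every vertex has degree 3, so 3V = 2E.
Euler: V − E + F = 2 ⇒ (2E)/3 − E + (23 + x) = 2.
Multiply by 6: 2·(2E) − 3·(2E) + 6·(23 + x) = 12, i.e. 138 + 6x − (138 + 5x) = 12.
Collecting terms: x = 12.
Then 2E = 138 + 5·12 = 198, so E = 99, V = 2E/3 = 66, F = 23 + 12 = 35.

66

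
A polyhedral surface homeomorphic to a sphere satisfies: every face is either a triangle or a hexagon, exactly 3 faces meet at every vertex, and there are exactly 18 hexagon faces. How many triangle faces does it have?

Let x be the number of triangles; then F = 18 + x.
Edge–face incidences: 2E = 6·18 + 3·x = 108 + 3x.
Every vertex has degree 3, so 3V = 2E.
Euler: V − E + F = 2 ⇒ (2E)/3 − E + (18 + x) = 2.
Multiply by 6: 2·(2E) − 3·(2E) + 6·(18 + x) = 12, i.e. 108 + 6x − (108 + 3x) = 12.
Collecting terms: 3x = 12, so x = 4.
Then 2E = 108 + 3·4 = 120, so E = 60, V = 2E/3 = 40, F = 18 + 4 = 22.

4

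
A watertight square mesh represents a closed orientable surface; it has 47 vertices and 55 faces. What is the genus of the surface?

5

Every face is a square, so 2E = 4·55 = 220, giving E = 110.
χ = V − E + F = 47 − 110 + 55 = -8.
For a closed orientable surface χ = 2 − 2g, so g = (2 − (-8))/2 = 5.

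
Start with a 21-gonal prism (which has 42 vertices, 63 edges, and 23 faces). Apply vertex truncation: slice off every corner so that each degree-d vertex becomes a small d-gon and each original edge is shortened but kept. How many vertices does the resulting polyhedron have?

Truncation replaces each original edge-end by a new vertex, so V′ = 2E = 126.
Each original edge survives, and each old vertex of degree d contributes d new edges; summing degrees gives Σd = 2E, so E′ = E + 2E = 3E = 189.
Each original face survives and each original vertex becomes one new face: F′ = F + V = 65.

126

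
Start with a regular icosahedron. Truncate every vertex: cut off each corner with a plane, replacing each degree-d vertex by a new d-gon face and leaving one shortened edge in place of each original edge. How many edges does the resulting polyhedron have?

The base solid has V = 12, E = 30, F = 20.
Truncation replaces each original edge-end by a new vertex, so V′ = 2E = 60.
Each original edge survives, and each old vertex of degree d contributes d new edges; summing degrees gives Σd = 2E, so E′ = E + 2E = 3E = 90.
Each original face survives and each original vertex becomes one new face: F′ = F + V = 32.

90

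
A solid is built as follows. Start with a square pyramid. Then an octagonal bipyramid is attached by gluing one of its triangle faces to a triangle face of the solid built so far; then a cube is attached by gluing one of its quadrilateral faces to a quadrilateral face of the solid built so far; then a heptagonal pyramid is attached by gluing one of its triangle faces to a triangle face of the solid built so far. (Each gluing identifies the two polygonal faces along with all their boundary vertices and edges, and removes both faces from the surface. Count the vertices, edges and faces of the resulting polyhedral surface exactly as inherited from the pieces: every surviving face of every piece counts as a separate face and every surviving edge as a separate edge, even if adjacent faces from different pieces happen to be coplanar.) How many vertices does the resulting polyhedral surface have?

A square pyramid: V=5, E=8, F=5.
Attach an octagonal bipyramid (V=10, E=24, F=16) along a 3-gon: merge 3 vertices and 3 edges, delete both glued faces → V=12, E=29, F=19.
Attach a cube (V=8, E=12, F=6) along a 4-gon: merge 4 vertices and 4 edges, delete both glued faces → V=16, E=37, F=23.
Attach a heptagonal pyramid (V=8, E=14, F=8) along a 3-gon: merge 3 vertices and 3 edges, delete both glued faces → V=21, E=48, F=29.
Check: V − E + F = 21 − 48 + 29 = 2.

21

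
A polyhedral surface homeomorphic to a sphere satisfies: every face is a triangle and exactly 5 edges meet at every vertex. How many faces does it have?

Each face has 3 edges and each edge borders two faces, so 2E = 3F.
Each vertex has degree 5, so 5V = 2E and hence V = 3F/5.
Euler: V − E + F = 2 ⇒ (3F/5) − (3F/2) + F = 2.
Multiply by 10: (6 − 15 + 10)F = 20, i.e. 1F = 20.
So F = 20, E = 3·20/2 = 30, V = 3·20/5 = 12.

20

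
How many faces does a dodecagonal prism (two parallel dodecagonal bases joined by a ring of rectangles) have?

A prism on an n-gon has two n-gon bases and n rectangular sides: V = 2·12 = 24, E = 3·12 = 36, F = 12 + 2 = 14.

14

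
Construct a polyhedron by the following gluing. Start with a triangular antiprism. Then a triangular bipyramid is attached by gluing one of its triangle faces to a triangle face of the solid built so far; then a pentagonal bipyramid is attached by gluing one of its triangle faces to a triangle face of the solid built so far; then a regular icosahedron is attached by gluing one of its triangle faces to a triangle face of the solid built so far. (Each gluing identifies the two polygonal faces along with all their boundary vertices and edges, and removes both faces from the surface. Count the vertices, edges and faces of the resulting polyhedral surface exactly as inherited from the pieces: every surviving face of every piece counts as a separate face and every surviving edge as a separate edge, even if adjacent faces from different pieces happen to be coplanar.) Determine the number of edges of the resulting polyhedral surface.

57

A triangular antiprism: V=6, E=12, F=8.
Attach a triangular bipyramid (V=5, E=9, F=6) along a 3-gon: merge 3 vertices and 3 edges, delete both glued faces → V=8, E=18, F=12.
Attach a pentagonal bipyramid (V=7, E=15, F=10) along a 3-gon: merge 3 vertices and 3 edges, delete both glued faces → V=12, E=30, F=20.
Attach a regular icosahedron (V=12, E=30, F=20) along a 3-gon: merge 3 vertices and 3 edges, delete both glued faces → V=21, E=57, F=38.
Check: V − E + F = 21 − 57 + 38 = 2.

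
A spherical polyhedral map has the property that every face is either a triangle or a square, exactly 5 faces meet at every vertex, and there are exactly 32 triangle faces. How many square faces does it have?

Let x be the number of squares; then F = 32 + x.
Edge–face incidences: 2E = 3·32 + 4·x = 96 + 4x.
Every vertex has degree 5, so 5V = 2E.
Euler: V − E + F = 2 ⇒ (2E)/5 − E + (32 + x) = 2.
Multiply by 10: 2·(2E) − 5·(2E) + 10·(32 + x) = 20, i.e. 320 + 10x − 3·(96 + 4x) = 20.
Collecting terms: −2x + 32 = 20, so −2x = −12, so x = 6.
Then 2E = 96 + 4·6 = 120, so E = 60, V = 2E/5 = 24, F = 32 + 6 = 38.

6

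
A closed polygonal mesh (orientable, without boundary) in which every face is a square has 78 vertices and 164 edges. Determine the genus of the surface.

Every face is a square and each edge borders two faces, so 4F = 2·164, giving F = 82.
χ = V − E + F = 78 − 164 + 82 = -4.
For a closed orientable surface χ = 2 − 2g, so g = (2 − (-4))/2 = 3.

3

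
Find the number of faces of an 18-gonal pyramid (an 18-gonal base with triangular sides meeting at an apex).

19

A pyramid on an n-gon base has one n-gon and n triangles: V = 18 + 1 = 19, E = 2·18 = 36, F = 18 + 1 = 19.
Check: V − E + F = 19 − 36 + 19 = 2.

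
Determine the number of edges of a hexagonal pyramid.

12

A pyramid on an n-gon base has one n-gon and n triangles: V = 6 + 1 = 7, E = 2·6 = 12, F = 6 + 1 = 7.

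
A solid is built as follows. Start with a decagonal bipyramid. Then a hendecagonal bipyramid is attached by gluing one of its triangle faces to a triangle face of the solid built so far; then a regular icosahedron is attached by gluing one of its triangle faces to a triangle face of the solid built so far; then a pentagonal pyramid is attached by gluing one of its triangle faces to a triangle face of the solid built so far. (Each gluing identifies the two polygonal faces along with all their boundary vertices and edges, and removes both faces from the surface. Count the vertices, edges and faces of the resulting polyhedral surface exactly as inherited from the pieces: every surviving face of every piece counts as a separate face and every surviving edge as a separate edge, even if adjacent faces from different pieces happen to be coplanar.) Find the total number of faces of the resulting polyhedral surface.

A decagonal bipyramid: V=12, E=30, F=20.
Attach a hendecagonal bipyramid (V=13, E=33, F=22) along a 3-gon: merge 3 vertices and 3 edges, delete both glued faces → V=22, E=60, F=40.
Attach a regular icosahedron (V=12, E=30, F=20) along a 3-gon: merge 3 vertices and 3 edges, delete both glued faces → V=31, E=87, F=58.
Attach a pentagonal pyramid (V=6, E=10, F=6) along a 3-gon: merge 3 vertices and 3 edges, delete both glued faces → V=34, E=94, F=62.
Check: V − E + F = 34 − 94 + 62 = 2.

62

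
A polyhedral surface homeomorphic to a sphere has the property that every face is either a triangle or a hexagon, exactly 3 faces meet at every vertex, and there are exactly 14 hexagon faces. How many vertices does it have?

32

Let x be the number of triangles; then F = 14 + x.
Edge–face incidences: 2E = 6·14 + 3·x = 84 + 3x.
Every vertex has degree 3, so 3V = 2E.
Euler: V − E + F = 2 ⇒ (2E)/3 − E + (14 + x) = 2.
Multiply by 6: 2·(2E) − 3·(2E) + 6·(14 + x) = 12, i.e. 84 + 6x − (84 + 3x) = 12.
Collecting terms: 3x = 12, so x = 4.
Then 2E = 84 + 3·4 = 96, so E = 48, V = 2E/3 = 32, F = 14 + 4 = 18.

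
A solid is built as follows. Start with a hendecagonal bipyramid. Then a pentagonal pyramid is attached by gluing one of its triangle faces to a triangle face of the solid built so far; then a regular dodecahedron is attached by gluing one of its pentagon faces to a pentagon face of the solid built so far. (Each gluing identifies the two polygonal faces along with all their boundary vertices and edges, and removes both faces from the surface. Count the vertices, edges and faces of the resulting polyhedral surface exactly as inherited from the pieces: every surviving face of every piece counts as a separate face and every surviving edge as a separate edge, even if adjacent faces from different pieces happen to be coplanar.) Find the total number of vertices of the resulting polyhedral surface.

A hendecagonal bipyramid: V=13, E=33, F=22.
Attach a pentagonal pyramid (V=6, E=10, F=6) along a 3-gon: merge 3 vertices and 3 edges, delete both glued faces → V=16, E=40, F=26.
Attach a regular dodecahedron (V=20, E=30, F=12) along a 5-gon: merge 5 vertices and 5 edges, delete both glued faces → V=31, E=65, F=36.
Check: V − E + F = 31 − 65 + 36 = 2.

31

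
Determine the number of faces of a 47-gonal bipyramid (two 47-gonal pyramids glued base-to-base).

A bipyramid over an n-gon has 2n triangular faces and n + 2 vertices: V = 47 + 2 = 49, E = 3·47 = 141, F = 2·47 = 94.

94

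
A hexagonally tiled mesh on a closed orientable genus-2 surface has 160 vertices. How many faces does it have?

χ = 2 − 2·2 = -2, and every face is a hexagon so 6F = 2E.
V − E + F = -2 with E = 6F/2 gives 160 − (6/2 − 1)·F = -2, so F = 81 and E = 243.

81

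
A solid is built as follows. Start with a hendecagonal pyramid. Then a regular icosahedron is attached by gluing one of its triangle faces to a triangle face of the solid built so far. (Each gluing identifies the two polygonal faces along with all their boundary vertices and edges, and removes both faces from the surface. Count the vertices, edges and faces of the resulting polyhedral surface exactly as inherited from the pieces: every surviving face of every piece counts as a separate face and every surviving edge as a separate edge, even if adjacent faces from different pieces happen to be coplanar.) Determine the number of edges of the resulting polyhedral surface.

49

A hendecagonal pyramid: V=12, E=22, F=12.
Attach a regular icosahedron (V=12, E=30, F=20) along a 3-gon: merge 3 vertices and 3 edges, delete both glued faces → V=21, E=49, F=30.
Check: V − E + F = 21 − 49 + 30 = 2.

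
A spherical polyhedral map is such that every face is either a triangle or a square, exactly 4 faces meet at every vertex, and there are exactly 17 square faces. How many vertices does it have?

Let x be the number of triangles; then F = 17 + x.
Edge–face incidences: 2E = 4·17 + 3·x = 68 + 3x.
Every vertex has degree 4, so 4V = 2E.
Euler: V − E + F = 2 ⇒ (2E)/4 − E + (17 + x) = 2.
Multiply by 8: 2·(2E) − 4·(2E) + 8·(17 + x) = 16, i.e. 136 + 8x − 2·(68 + 3x) = 16.
Collecting terms: 2x = 16, so x = 8.
Then 2E = 68 + 3·8 = 92, so E = 46, V = 2E/4 = 23, F = 17 + 8 = 25.

23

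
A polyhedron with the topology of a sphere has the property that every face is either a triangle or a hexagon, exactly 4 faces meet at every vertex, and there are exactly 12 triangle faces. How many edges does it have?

24

Let x be the number of hexagons; then F = 12 + x.
Edge–face incidences: 2E = 3·12 + 6·x = 36 + 6x.
Every vertex has degree 4, so 4V = 2E.
Euler: V − E + F = 2 ⇒ (2E)/4 − E + (12 + x) = 2.
Multiply by 8: 2·(2E) − 4·(2E) + 8·(12 + x) = 16, i.e. 96 + 8x − 2·(36 + 6x) = 16.
Collecting terms: −4x + 24 = 16, so −4x = −8, so x = 2.
Then 2E = 36 + 6·2 = 48, so E = 24, V = 2E/4 = 12, F = 12 + 2 = 14.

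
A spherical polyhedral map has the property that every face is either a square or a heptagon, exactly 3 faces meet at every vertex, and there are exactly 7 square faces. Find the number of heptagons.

2

Let x be the number of heptagons; then F = 7 + x.
Edge–face incidences: 2E = 4·7 + 7·x = 28 + 7x.
Every vertex has degree 3, so 3V = 2E.
Euler: V − E + F = 2 ⇒ (2E)/3 − E + (7 + x) = 2.
Multiply by 6: 2·(2E) − 3·(2E) + 6·(7 + x) = 12, i.e. 42 + 6x − (28 + 7x) = 12.
Collecting terms: −x + 14 = 12, so −x = −2, so x = 2.
Then 2E = 28 + 7·2 = 42, so E = 21, V = 2E/3 = 14, F = 7 + 2 = 9.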